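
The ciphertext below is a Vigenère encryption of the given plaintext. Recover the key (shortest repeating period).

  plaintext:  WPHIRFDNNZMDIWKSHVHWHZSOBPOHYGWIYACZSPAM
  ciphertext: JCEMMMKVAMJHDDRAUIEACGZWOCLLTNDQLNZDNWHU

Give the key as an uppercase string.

  i= 0: J-W = 13 → N
  i= 1: C-P = 13 → N
  i= 2: E-H = 23 → X
  i= 3: M-I =  4 → E
  i= 4: M-R = 21 → V
  i= 5: M-F =  7 → H
  i= 6: K-D =  7 → H
  i= 7: V-N =  8 → I
  i= 8: A-N = 13 → N
  i= 9: M-Z = 13 → N
  i=10: J-M = 23 → X
  i=11: H-D =  4 → E
  i=12: D-I = 21 → V
  i=13: D-W =  7 → H
  i=14: R-K =  7 → H
  i=15: A-S =  8 → I
  i=16: U-H = 13 → N
  i=17: I-V = 13 → N
  i=18: E-H = 23 → X
  i=19: A-W =  4 → E
  i=20: C-H = 21 → V
  i=21: G-Z =  7 → H
  i=22: Z-S =  7 → H
  i=23: W-O =  8 → I
  i=24: O-B = 13 → N
  i=25: C-P = 13 → N
  i=26: L-O = 23 → X
  i=27: L-H =  4 → E
  i=28: T-Y = 21 → V
  i=29: N-G =  7 → H
  i=30: D-W =  7 → H
  i=31: Q-I =  8 → I
  i=32: L-Y = 13 → N
  i=33: N-A = 13 → N
  i=34: Z-C = 23 → X
  i=35: D-Z =  4 → E
  i=36: N-S = 21 → V
  i=37: W-P =  7 → H
  i=38: H-A =  7 → H
  i=39: U-M =  8 → I
  shifts repeat with period 8: NNXEVHHI

NNXEVHHI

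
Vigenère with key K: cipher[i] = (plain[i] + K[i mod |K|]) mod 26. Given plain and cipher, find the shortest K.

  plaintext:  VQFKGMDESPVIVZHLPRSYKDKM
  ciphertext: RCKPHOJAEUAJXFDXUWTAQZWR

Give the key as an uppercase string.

  i= 0: R-V = 22 → W
  i= 1: C-Q = 12 → M
  i= 2: K-F =  5 → F
  i= 3: P-K =  5 → F
  i= 4: H-G =  1 → B
  i= 5: O-M =  2 → C
  i= 6: J-D =  6 → G
  i= 7: A-E = 22 → W
  i= 8: E-S = 12 → M
  i= 9: U-P =  5 → F
  i=10: A-V =  5 → F
  i=11: J-I =  1 → B
  i=12: X-V =  2 → C
  i=13: F-Z =  6 → G
  i=14: D-H = 22 → W
  i=15: X-L = 12 → M
  i=16: U-P =  5 → F
  i=17: W-R =  5 → F
  i=18: T-S =  1 → B
  i=19: A-Y =  2 → C
  i=20: Q-K =  6 → G
  i=21: Z-D = 22 → W
  i=22: W-K = 12 → M
  i=23: R-M =  5 → F
  shifts repeat with period 7: WMFFBCG

WMFFBCG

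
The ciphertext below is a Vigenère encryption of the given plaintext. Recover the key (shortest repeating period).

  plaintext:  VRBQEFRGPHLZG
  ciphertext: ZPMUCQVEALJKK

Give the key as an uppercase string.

EYL

  i= 0: Z-V =  4 → E
  i= 1: P-R = 24 → Y
  i= 2: M-B = 11 → L
  i= 3: U-Q =  4 → E
  i= 4: C-E = 24 → Y
  i= 5: Q-F = 11 → L
  i= 6: V-R =  4 → E
  i= 7: E-G = 24 → Y
  i= 8: A-P = 11 → L
  i= 9: L-H =  4 → E
  i=10: J-L = 24 → Y
  i=11: K-Z = 11 → L
  i=12: K-G =  4 → E
  shifts repeat with period 3: EYL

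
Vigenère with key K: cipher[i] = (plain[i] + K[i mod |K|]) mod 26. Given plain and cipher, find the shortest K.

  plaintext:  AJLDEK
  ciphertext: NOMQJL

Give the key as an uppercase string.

  i= 0: N-A = 13 → N
  i= 1: O-J =  5 → F
  i= 2: M-L =  1 → B
  i= 3: Q-D = 13 → N
  i= 4: J-E =  5 → F
  i= 5: L-K =  1 → B
  shifts repeat with period 3: NFB

NFB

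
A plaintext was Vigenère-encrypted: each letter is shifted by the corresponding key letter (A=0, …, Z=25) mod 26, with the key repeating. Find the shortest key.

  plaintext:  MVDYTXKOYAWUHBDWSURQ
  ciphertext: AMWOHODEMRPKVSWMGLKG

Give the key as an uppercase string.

  i= 0: A-M = 14 → O
  i= 1: M-V = 17 → R
  i= 2: W-D = 19 → T
  i= 3: O-Y = 16 → Q
  i= 4: H-T = 14 → O
  i= 5: O-X = 17 → R
  i= 6: D-K = 19 → T
  i= 7: E-O = 16 → Q
  i= 8: M-Y = 14 → O
  i= 9: R-A = 17 → R
  i=10: P-W = 19 → T
  i=11: K-U = 16 → Q
  i=12: V-H = 14 → O
  i=13: S-B = 17 → R
  i=14: W-D = 19 → T
  i=15: M-W = 16 → Q
  i=16: G-S = 14 → O
  i=17: L-U = 17 → R
  i=18: K-R = 19 → T
  i=19: G-Q = 16 → Q
  shifts repeat with period 4: ORTQ

ORTQ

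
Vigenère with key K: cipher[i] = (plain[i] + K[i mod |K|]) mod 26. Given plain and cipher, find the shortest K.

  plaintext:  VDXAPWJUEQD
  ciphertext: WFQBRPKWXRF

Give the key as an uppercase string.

BCT

  i= 0: W-V =  1 → B
  i= 1: F-D =  2 → C
  i= 2: Q-X = 19 → T
  i= 3: B-A =  1 → B
  i= 4: R-P =  2 → C
  i= 5: P-W = 19 → T
  i= 6: K-J =  1 → B
  i= 7: W-U =  2 → C
  i= 8: X-E = 19 → T
  i= 9: R-Q =  1 → B
  i=10: F-D =  2 → C
  shifts repeat with period 3: BCT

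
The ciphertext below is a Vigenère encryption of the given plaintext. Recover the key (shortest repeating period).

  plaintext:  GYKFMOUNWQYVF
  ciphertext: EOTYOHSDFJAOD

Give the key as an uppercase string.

YQJTCT

  i= 0: E-G = 24 → Y
  i= 1: O-Y = 16 → Q
  i= 2: T-K =  9 → J
  i= 3: Y-F = 19 → T
  i= 4: O-M =  2 → C
  i= 5: H-O = 19 → T
  i= 6: S-U = 24 → Y
  i= 7: D-N = 16 → Q
  i= 8: F-W =  9 → J
  i= 9: J-Q = 19 → T
  i=10: A-Y =  2 → C
  i=11: O-V = 19 → T
  i=12: D-F = 24 → Y
  shifts repeat with period 6: YQJTCT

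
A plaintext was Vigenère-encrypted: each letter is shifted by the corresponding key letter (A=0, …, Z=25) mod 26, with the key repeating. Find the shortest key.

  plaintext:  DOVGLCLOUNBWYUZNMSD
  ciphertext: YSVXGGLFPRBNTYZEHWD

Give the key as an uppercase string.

  i= 0: Y-D = 21 → V
  i= 1: S-O =  4 → E
  i= 2: V-V =  0 → A
  i= 3: X-G = 17 → R
  i= 4: G-L = 21 → V
  i= 5: G-C =  4 → E
  i= 6: L-L =  0 → A
  i= 7: F-O = 17 → R
  i= 8: P-U = 21 → V
  i= 9: R-N =  4 → E
  i=10: B-B =  0 → A
  i=11: N-W = 17 → R
  i=12: T-Y = 21 → V
  i=13: Y-U =  4 → E
  i=14: Z-Z =  0 → A
  i=15: E-N = 17 → R
  i=16: H-M = 21 → V
  i=17: W-S =  4 → E
  i=18: D-D =  0 → A
  shifts repeat with period 4: VEAR

VEAR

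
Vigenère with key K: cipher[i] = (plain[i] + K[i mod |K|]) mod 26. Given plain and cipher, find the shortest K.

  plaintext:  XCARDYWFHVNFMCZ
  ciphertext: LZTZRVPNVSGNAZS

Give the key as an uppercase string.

OXTI

  i= 0: L-X = 14 → O
  i= 1: Z-C = 23 → X
  i= 2: T-A = 19 → T
  i= 3: Z-R =  8 → I
  i= 4: R-D = 14 → O
  i= 5: V-Y = 23 → X
  i= 6: P-W = 19 → T
  i= 7: N-F =  8 → I
  i= 8: V-H = 14 → O
  i= 9: S-V = 23 → X
  i=10: G-N = 19 → T
  i=11: N-F =  8 → I
  i=12: A-M = 14 → O
  i=13: Z-C = 23 → X
  i=14: S-Z = 19 → T
  shifts repeat with period 4: OXTI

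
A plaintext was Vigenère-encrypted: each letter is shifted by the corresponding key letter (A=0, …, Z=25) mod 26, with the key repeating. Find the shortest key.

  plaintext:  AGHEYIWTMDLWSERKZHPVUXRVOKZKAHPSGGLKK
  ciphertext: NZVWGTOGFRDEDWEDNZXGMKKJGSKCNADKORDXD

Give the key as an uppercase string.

  i= 0: N-A = 13 → N
  i= 1: Z-G = 19 → T
  i= 2: V-H = 14 → O
  i= 3: W-E = 18 → S
  i= 4: G-Y =  8 → I
  i= 5: T-I = 11 → L
  i= 6: O-W = 18 → S
  i= 7: G-T = 13 → N
  i= 8: F-M = 19 → T
  i= 9: R-D = 14 → O
  i=10: D-L = 18 → S
  i=11: E-W =  8 → I
  i=12: D-S = 11 → L
  i=13: W-E = 18 → S
  i=14: E-R = 13 → N
  i=15: D-K = 19 → T
  i=16: N-Z = 14 → O
  i=17: Z-H = 18 → S
  i=18: X-P =  8 → I
  i=19: G-V = 11 → L
  i=20: M-U = 18 → S
  i=21: K-X = 13 → N
  i=22: K-R = 19 → T
  i=23: J-V = 14 → O
  i=24: G-O = 18 → S
  i=25: S-K =  8 → I
  i=26: K-Z = 11 → L
  i=27: C-K = 18 → S
  i=28: N-A = 13 → N
  i=29: A-H = 19 → T
  i=30: D-P = 14 → O
  i=31: K-S = 18 → S
  i=32: O-G =  8 → I
  i=33: R-G = 11 → L
  i=34: D-L = 18 → S
  i=35: X-K = 13 → N
  i=36: D-K = 19 → T
  shifts repeat with period 7: NTOSILS

NTOSILS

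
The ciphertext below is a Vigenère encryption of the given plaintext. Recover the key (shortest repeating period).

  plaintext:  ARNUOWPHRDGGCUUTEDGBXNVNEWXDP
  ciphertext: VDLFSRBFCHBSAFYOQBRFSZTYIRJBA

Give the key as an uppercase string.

VMYLE

  i= 0: V-A = 21 → V
  i= 1: D-R = 12 → M
  i= 2: L-N = 24 → Y
  i= 3: F-U = 11 → L
  i= 4: S-O =  4 → E
  i= 5: R-W = 21 → V
  i= 6: B-P = 12 → M
  i= 7: F-H = 24 → Y
  i= 8: C-R = 11 → L
  i= 9: H-D =  4 → E
  i=10: B-G = 21 → V
  i=11: S-G = 12 → M
  i=12: A-C = 24 → Y
  i=13: F-U = 11 → L
  i=14: Y-U =  4 → E
  i=15: O-T = 21 → V
  i=16: Q-E = 12 → M
  i=17: B-D = 24 → Y
  i=18: R-G = 11 → L
  i=19: F-B =  4 → E
  i=20: S-X = 21 → V
  i=21: Z-N = 12 → M
  i=22: T-V = 24 → Y
  i=23: Y-N = 11 → L
  i=24: I-E =  4 → E
  i=25: R-W = 21 → V
  i=26: J-X = 12 → M
  i=27: B-D = 24 → Y
  i=28: A-P = 11 → L
  shifts repeat with period 5: VMYLE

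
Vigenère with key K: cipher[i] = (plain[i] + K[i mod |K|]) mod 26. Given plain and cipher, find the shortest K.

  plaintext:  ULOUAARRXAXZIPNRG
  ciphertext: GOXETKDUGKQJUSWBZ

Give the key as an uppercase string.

  i= 0: G-U = 12 → M
  i= 1: O-L =  3 → D
  i= 2: X-O =  9 → J
  i= 3: E-U = 10 → K
  i= 4: T-A = 19 → T
  i= 5: K-A = 10 → K
  i= 6: D-R = 12 → M
  i= 7: U-R =  3 → D
  i= 8: G-X =  9 → J
  i= 9: K-A = 10 → K
  i=10: Q-X = 19 → T
  i=11: J-Z = 10 → K
  i=12: U-I = 12 → M
  i=13: S-P =  3 → D
  i=14: W-N =  9 → J
  i=15: B-R = 10 → K
  i=16: Z-G = 19 → T
  shifts repeat with period 6: MDJKTK

MDJKTK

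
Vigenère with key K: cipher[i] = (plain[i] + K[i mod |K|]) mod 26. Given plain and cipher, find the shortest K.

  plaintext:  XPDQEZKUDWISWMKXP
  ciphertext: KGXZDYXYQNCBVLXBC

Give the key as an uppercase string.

  i= 0: K-X = 13 → N
  i= 1: G-P = 17 → R
  i= 2: X-D = 20 → U
  i= 3: Z-Q =  9 → J
  i= 4: D-E = 25 → Z
  i= 5: Y-Z = 25 → Z
  i= 6: X-K = 13 → N
  i= 7: Y-U =  4 → E
  i= 8: Q-D = 13 → N
  i= 9: N-W = 17 → R
  i=10: C-I = 20 → U
  i=11: B-S =  9 → J
  i=12: V-W = 25 → Z
  i=13: L-M = 25 → Z
  i=14: X-K = 13 → N
  i=15: B-X =  4 → E
  i=16: C-P = 13 → N
  shifts repeat with period 8: NRUJZZNE

NRUJZZNE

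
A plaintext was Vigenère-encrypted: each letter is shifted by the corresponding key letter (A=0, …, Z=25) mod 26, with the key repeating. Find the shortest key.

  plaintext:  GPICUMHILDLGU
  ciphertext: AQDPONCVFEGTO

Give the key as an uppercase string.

UBVN

  i= 0: A-G = 20 → U
  i= 1: Q-P =  1 → B
  i= 2: D-I = 21 → V
  i= 3: P-C = 13 → N
  i= 4: O-U = 20 → U
  i= 5: N-M =  1 → B
  i= 6: C-H = 21 → V
  i= 7: V-I = 13 → N
  i= 8: F-L = 20 → U
  i= 9: E-D =  1 → B
  i=10: G-L = 21 → V
  i=11: T-G = 13 → N
  i=12: O-U = 20 → U
  shifts repeat with period 4: UBVN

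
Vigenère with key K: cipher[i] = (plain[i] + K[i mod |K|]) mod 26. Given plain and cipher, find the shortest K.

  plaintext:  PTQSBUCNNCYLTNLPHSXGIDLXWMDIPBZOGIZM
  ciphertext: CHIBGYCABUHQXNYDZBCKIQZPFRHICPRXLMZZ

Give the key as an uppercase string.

  i= 0: C-P = 13 → N
  i= 1: H-T = 14 → O
  i= 2: I-Q = 18 → S
  i= 3: B-S =  9 → J
  i= 4: G-B =  5 → F
  i= 5: Y-U =  4 → E
  i= 6: C-C =  0 → A
  i= 7: A-N = 13 → N
  i= 8: B-N = 14 → O
  i= 9: U-C = 18 → S
  i=10: H-Y =  9 → J
  i=11: Q-L =  5 → F
  i=12: X-T =  4 → E
  i=13: N-N =  0 → A
  i=14: Y-L = 13 → N
  i=15: D-P = 14 → O
  i=16: Z-H = 18 → S
  i=17: B-S =  9 → J
  i=18: C-X =  5 → F
  i=19: K-G =  4 → E
  i=20: I-I =  0 → A
  i=21: Q-D = 13 → N
  i=22: Z-L = 14 → O
  i=23: P-X = 18 → S
  i=24: F-W =  9 → J
  i=25: R-M =  5 → F
  i=26: H-D =  4 → E
  i=27: I-I =  0 → A
  i=28: C-P = 13 → N
  i=29: P-B = 14 → O
  i=30: R-Z = 18 → S
  i=31: X-O =  9 → J
  i=32: L-G =  5 → F
  i=33: M-I =  4 → E
  i=34: Z-Z =  0 → A
  i=35: Z-M = 13 → N
  shifts repeat with period 7: NOSJFEA

NOSJFEA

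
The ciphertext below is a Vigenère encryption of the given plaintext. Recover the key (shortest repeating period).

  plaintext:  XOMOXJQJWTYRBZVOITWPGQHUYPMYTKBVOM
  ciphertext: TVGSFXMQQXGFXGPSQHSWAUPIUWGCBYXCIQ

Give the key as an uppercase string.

WHUEIO

  i= 0: T-X = 22 → W
  i= 1: V-O =  7 → H
  i= 2: G-M = 20 → U
  i= 3: S-O =  4 → E
  i= 4: F-X =  8 → I
  i= 5: X-J = 14 → O
  i= 6: M-Q = 22 → W
  i= 7: Q-J =  7 → H
  i= 8: Q-W = 20 → U
  i= 9: X-T =  4 → E
  i=10: G-Y =  8 → I
  i=11: F-R = 14 → O
  i=12: X-B = 22 → W
  i=13: G-Z =  7 → H
  i=14: P-V = 20 → U
  i=15: S-O =  4 → E
  i=16: Q-I =  8 → I
  i=17: H-T = 14 → O
  i=18: S-W = 22 → W
  i=19: W-P =  7 → H
  i=20: A-G = 20 → U
  i=21: U-Q =  4 → E
  i=22: P-H =  8 → I
  i=23: I-U = 14 → O
  i=24: U-Y = 22 → W
  i=25: W-P =  7 → H
  i=26: G-M = 20 → U
  i=27: C-Y =  4 → E
  i=28: B-T =  8 → I
  i=29: Y-K = 14 → O
  i=30: X-B = 22 → W
  i=31: C-V =  7 → H
  i=32: I-O = 20 → U
  i=33: Q-M =  4 → E
  shifts repeat with period 6: WHUEIO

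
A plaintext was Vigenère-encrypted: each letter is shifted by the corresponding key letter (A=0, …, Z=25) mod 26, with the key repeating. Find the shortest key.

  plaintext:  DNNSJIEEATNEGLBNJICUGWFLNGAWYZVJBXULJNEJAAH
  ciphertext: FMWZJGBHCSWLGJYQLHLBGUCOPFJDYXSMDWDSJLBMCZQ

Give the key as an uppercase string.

  i= 0: F-D =  2 → C
  i= 1: M-N = 25 → Z
  i= 2: W-N =  9 → J
  i= 3: Z-S =  7 → H
  i= 4: J-J =  0 → A
  i= 5: G-I = 24 → Y
  i= 6: B-E = 23 → X
  i= 7: H-E =  3 → D
  i= 8: C-A =  2 → C
  i= 9: S-T = 25 → Z
  i=10: W-N =  9 → J
  i=11: L-E =  7 → H
  i=12: G-G =  0 → A
  i=13: J-L = 24 → Y
  i=14: Y-B = 23 → X
  i=15: Q-N =  3 → D
  i=16: L-J =  2 → C
  i=17: H-I = 25 → Z
  i=18: L-C =  9 → J
  i=19: B-U =  7 → H
  i=20: G-G =  0 → A
  i=21: U-W = 24 → Y
  i=22: C-F = 23 → X
  i=23: O-L =  3 → D
  i=24: P-N =  2 → C
  i=25: F-G = 25 → Z
  i=26: J-A =  9 → J
  i=27: D-W =  7 → H
  i=28: Y-Y =  0 → A
  i=29: X-Z = 24 → Y
  i=30: S-V = 23 → X
  i=31: M-J =  3 → D
  i=32: D-B =  2 → C
  i=33: W-X = 25 → Z
  i=34: D-U =  9 → J
  i=35: S-L =  7 → H
  i=36: J-J =  0 → A
  i=37: L-N = 24 → Y
  i=38: B-E = 23 → X
  i=39: M-J =  3 → D
  i=40: C-A =  2 → C
  i=41: Z-A = 25 → Z
  i=42: Q-H =  9 → J
  shifts repeat with period 8: CZJHAYXD

CZJHAYXD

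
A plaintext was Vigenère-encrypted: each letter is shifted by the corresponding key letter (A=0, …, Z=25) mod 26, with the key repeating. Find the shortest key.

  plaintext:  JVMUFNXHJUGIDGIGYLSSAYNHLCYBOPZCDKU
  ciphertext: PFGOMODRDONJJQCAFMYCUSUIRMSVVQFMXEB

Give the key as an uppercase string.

  i= 0: P-J =  6 → G
  i= 1: F-V = 10 → K
  i= 2: G-M = 20 → U
  i= 3: O-U = 20 → U
  i= 4: M-F =  7 → H
  i= 5: O-N =  1 → B
  i= 6: D-X =  6 → G
  i= 7: R-H = 10 → K
  i= 8: D-J = 20 → U
  i= 9: O-U = 20 → U
  i=10: N-G =  7 → H
  i=11: J-I =  1 → B
  i=12: J-D =  6 → G
  i=13: Q-G = 10 → K
  i=14: C-I = 20 → U
  i=15: A-G = 20 → U
  i=16: F-Y =  7 → H
  i=17: M-L =  1 → B
  i=18: Y-S =  6 → G
  i=19: C-S = 10 → K
  i=20: U-A = 20 → U
  i=21: S-Y = 20 → U
  i=22: U-N =  7 → H
  i=23: I-H =  1 → B
  i=24: R-L =  6 → G
  i=25: M-C = 10 → K
  i=26: S-Y = 20 → U
  i=27: V-B = 20 → U
  i=28: V-O =  7 → H
  i=29: Q-P =  1 → B
  i=30: F-Z =  6 → G
  i=31: M-C = 10 → K
  i=32: X-D = 20 → U
  i=33: E-K = 20 → U
  i=34: B-U =  7 → H
  shifts repeat with period 6: GKUUHB

GKUUHB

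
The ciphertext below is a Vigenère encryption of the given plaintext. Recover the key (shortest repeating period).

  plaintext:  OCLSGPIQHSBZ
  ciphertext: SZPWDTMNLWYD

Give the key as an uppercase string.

EXE

  i= 0: S-O =  4 → E
  i= 1: Z-C = 23 → X
  i= 2: P-L =  4 → E
  i= 3: W-S =  4 → E
  i= 4: D-G = 23 → X
  i= 5: T-P =  4 → E
  i= 6: M-I =  4 → E
  i= 7: N-Q = 23 → X
  i= 8: L-H =  4 → E
  i= 9: W-S =  4 → E
  i=10: Y-B = 23 → X
  i=11: D-Z =  4 → E
  shifts repeat with period 3: EXE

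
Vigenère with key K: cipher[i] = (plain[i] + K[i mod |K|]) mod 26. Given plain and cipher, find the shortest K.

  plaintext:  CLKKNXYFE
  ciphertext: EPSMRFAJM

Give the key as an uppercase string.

  i= 0: E-C =  2 → C
  i= 1: P-L =  4 → E
  i= 2: S-K =  8 → I
  i= 3: M-K =  2 → C
  i= 4: R-N =  4 → E
  i= 5: F-X =  8 → I
  i= 6: A-Y =  2 → C
  i= 7: J-F =  4 → E
  i= 8: M-E =  8 → I
  shifts repeat with period 3: CEI

CEI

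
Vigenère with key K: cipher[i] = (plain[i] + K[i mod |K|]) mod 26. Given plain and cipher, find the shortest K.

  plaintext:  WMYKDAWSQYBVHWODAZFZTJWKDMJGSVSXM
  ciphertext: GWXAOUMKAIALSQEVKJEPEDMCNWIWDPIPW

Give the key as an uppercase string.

  i= 0: G-W = 10 → K
  i= 1: W-M = 10 → K
  i= 2: X-Y = 25 → Z
  i= 3: A-K = 16 → Q
  i= 4: O-D = 11 → L
  i= 5: U-A = 20 → U
  i= 6: M-W = 16 → Q
  i= 7: K-S = 18 → S
  i= 8: A-Q = 10 → K
  i= 9: I-Y = 10 → K
  i=10: A-B = 25 → Z
  i=11: L-V = 16 → Q
  i=12: S-H = 11 → L
  i=13: Q-W = 20 → U
  i=14: E-O = 16 → Q
  i=15: V-D = 18 → S
  i=16: K-A = 10 → K
  i=17: J-Z = 10 → K
  i=18: E-F = 25 → Z
  i=19: P-Z = 16 → Q
  i=20: E-T = 11 → L
  i=21: D-J = 20 → U
  i=22: M-W = 16 → Q
  i=23: C-K = 18 → S
  i=24: N-D = 10 → K
  i=25: W-M = 10 → K
  i=26: I-J = 25 → Z
  i=27: W-G = 16 → Q
  i=28: D-S = 11 → L
  i=29: P-V = 20 → U
  i=30: I-S = 16 → Q
  i=31: P-X = 18 → S
  i=32: W-M = 10 → K
  shifts repeat with period 8: KKZQLUQS

KKZQLUQS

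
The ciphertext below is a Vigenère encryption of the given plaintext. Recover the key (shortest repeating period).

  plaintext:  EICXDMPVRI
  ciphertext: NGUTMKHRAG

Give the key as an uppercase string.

  i= 0: N-E =  9 → J
  i= 1: G-I = 24 → Y
  i= 2: U-C = 18 → S
  i= 3: T-X = 22 → W
  i= 4: M-D =  9 → J
  i= 5: K-M = 24 → Y
  i= 6: H-P = 18 → S
  i= 7: R-V = 22 → W
  i= 8: A-R =  9 → J
  i= 9: G-I = 24 → Y
  shifts repeat with period 4: JYSW

JYSW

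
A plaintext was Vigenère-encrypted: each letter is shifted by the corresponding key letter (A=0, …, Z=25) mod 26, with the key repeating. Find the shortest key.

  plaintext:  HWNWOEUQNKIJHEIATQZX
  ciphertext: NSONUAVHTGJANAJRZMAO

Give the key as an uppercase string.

  i= 0: N-H =  6 → G
  i= 1: S-W = 22 → W
  i= 2: O-N =  1 → B
  i= 3: N-W = 17 → R
  i= 4: U-O =  6 → G
  i= 5: A-E = 22 → W
  i= 6: V-U =  1 → B
  i= 7: H-Q = 17 → R
  i= 8: T-N =  6 → G
  i= 9: G-K = 22 → W
  i=10: J-I =  1 → B
  i=11: A-J = 17 → R
  i=12: N-H =  6 → G
  i=13: A-E = 22 → W
  i=14: J-I =  1 → B
  i=15: R-A = 17 → R
  i=16: Z-T =  6 → G
  i=17: M-Q = 22 → W
  i=18: A-Z =  1 → B
  i=19: O-X = 17 → R
  shifts repeat with period 4: GWBR

GWBR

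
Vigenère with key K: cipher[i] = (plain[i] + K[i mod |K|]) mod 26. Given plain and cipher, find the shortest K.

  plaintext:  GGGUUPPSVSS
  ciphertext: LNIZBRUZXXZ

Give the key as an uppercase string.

  i= 0: L-G =  5 → F
  i= 1: N-G =  7 → H
  i= 2: I-G =  2 → C
  i= 3: Z-U =  5 → F
  i= 4: B-U =  7 → H
  i= 5: R-P =  2 → C
  i= 6: U-P =  5 → F
  i= 7: Z-S =  7 → H
  i= 8: X-V =  2 → C
  i= 9: X-S =  5 → F
  i=10: Z-S =  7 → H
  shifts repeat with period 3: FHC

FHC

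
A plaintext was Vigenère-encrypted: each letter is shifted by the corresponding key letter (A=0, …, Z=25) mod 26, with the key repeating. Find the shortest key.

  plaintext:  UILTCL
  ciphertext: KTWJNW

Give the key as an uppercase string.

QLL

  i= 0: K-U = 16 → Q
  i= 1: T-I = 11 → L
  i= 2: W-L = 11 → L
  i= 3: J-T = 16 → Q
  i= 4: N-C = 11 → L
  i= 5: W-L = 11 → L
  shifts repeat with period 3: QLL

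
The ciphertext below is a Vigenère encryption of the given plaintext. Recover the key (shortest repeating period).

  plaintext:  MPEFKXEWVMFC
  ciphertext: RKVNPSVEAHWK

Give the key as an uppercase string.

  i= 0: R-M =  5 → F
  i= 1: K-P = 21 → V
  i= 2: V-E = 17 → R
  i= 3: N-F =  8 → I
  i= 4: P-K =  5 → F
  i= 5: S-X = 21 → V
  i= 6: V-E = 17 → R
  i= 7: E-W =  8 → I
  i= 8: A-V =  5 → F
  i= 9: H-M = 21 → V
  i=10: W-F = 17 → R
  i=11: K-C =  8 → I
  shifts repeat with period 4: FVRI

FVRI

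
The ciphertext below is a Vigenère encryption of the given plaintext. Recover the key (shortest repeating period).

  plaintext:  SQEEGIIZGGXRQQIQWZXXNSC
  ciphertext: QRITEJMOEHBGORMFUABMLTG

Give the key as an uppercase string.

  i= 0: Q-S = 24 → Y
  i= 1: R-Q =  1 → B
  i= 2: I-E =  4 → E
  i= 3: T-E = 15 → P
  i= 4: E-G = 24 → Y
  i= 5: J-I =  1 → B
  i= 6: M-I =  4 → E
  i= 7: O-Z = 15 → P
  i= 8: E-G = 24 → Y
  i= 9: H-G =  1 → B
  i=10: B-X =  4 → E
  i=11: G-R = 15 → P
  i=12: O-Q = 24 → Y
  i=13: R-Q =  1 → B
  i=14: M-I =  4 → E
  i=15: F-Q = 15 → P
  i=16: U-W = 24 → Y
  i=17: A-Z =  1 → B
  i=18: B-X =  4 → E
  i=19: M-X = 15 → P
  i=20: L-N = 24 → Y
  i=21: T-S =  1 → B
  i=22: G-C =  4 → E
  shifts repeat with period 4: YBEP

YBEP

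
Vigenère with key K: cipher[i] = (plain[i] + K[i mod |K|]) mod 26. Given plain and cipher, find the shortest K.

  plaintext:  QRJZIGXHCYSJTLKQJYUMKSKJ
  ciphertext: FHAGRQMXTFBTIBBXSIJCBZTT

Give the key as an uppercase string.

  i= 0: F-Q = 15 → P
  i= 1: H-R = 16 → Q
  i= 2: A-J = 17 → R
  i= 3: G-Z =  7 → H
  i= 4: R-I =  9 → J
  i= 5: Q-G = 10 → K
  i= 6: M-X = 15 → P
  i= 7: X-H = 16 → Q
  i= 8: T-C = 17 → R
  i= 9: F-Y =  7 → H
  i=10: B-S =  9 → J
  i=11: T-J = 10 → K
  i=12: I-T = 15 → P
  i=13: B-L = 16 → Q
  i=14: B-K = 17 → R
  i=15: X-Q =  7 → H
  i=16: S-J =  9 → J
  i=17: I-Y = 10 → K
  i=18: J-U = 15 → P
  i=19: C-M = 16 → Q
  i=20: B-K = 17 → R
  i=21: Z-S =  7 → H
  i=22: T-K =  9 → J
  i=23: T-J = 10 → K
  shifts repeat with period 6: PQRHJK

PQRHJK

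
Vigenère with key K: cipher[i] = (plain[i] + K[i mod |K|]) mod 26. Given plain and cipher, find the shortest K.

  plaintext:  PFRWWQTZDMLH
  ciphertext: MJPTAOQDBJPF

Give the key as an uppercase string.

XEY

  i= 0: M-P = 23 → X
  i= 1: J-F =  4 → E
  i= 2: P-R = 24 → Y
  i= 3: T-W = 23 → X
  i= 4: A-W =  4 → E
  i= 5: O-Q = 24 → Y
  i= 6: Q-T = 23 → X
  i= 7: D-Z =  4 → E
  i= 8: B-D = 24 → Y
  i= 9: J-M = 23 → X
  i=10: P-L =  4 → E
  i=11: F-H = 24 → Y
  shifts repeat with period 3: XEY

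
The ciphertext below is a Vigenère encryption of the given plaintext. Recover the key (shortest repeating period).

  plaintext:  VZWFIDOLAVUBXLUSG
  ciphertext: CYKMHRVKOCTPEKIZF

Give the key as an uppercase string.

HZO

  i= 0: C-V =  7 → H
  i= 1: Y-Z = 25 → Z
  i= 2: K-W = 14 → O
  i= 3: M-F =  7 → H
  i= 4: H-I = 25 → Z
  i= 5: R-D = 14 → O
  i= 6: V-O =  7 → H
  i= 7: K-L = 25 → Z
  i= 8: O-A = 14 → O
  i= 9: C-V =  7 → H
  i=10: T-U = 25 → Z
  i=11: P-B = 14 → O
  i=12: E-X =  7 → H
  i=13: K-L = 25 → Z
  i=14: I-U = 14 → O
  i=15: Z-S =  7 → H
  i=16: F-G = 25 → Z
  shifts repeat with period 3: HZO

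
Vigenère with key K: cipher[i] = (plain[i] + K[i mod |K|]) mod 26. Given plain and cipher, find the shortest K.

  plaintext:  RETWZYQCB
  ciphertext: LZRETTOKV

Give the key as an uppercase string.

UVYI

  i= 0: L-R = 20 → U
  i= 1: Z-E = 21 → V
  i= 2: R-T = 24 → Y
  i= 3: E-W =  8 → I
  i= 4: T-Z = 20 → U
  i= 5: T-Y = 21 → V
  i= 6: O-Q = 24 → Y
  i= 7: K-C =  8 → I
  i= 8: V-B = 20 → U
  shifts repeat with period 4: UVYI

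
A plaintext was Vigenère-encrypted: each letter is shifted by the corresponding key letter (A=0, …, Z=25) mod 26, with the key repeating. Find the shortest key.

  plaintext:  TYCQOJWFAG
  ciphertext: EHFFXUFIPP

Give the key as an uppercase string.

  i= 0: E-T = 11 → L
  i= 1: H-Y =  9 → J
  i= 2: F-C =  3 → D
  i= 3: F-Q = 15 → P
  i= 4: X-O =  9 → J
  i= 5: U-J = 11 → L
  i= 6: F-W =  9 → J
  i= 7: I-F =  3 → D
  i= 8: P-A = 15 → P
  i= 9: P-G =  9 → J
  shifts repeat with period 5: LJDPJ

LJDPJ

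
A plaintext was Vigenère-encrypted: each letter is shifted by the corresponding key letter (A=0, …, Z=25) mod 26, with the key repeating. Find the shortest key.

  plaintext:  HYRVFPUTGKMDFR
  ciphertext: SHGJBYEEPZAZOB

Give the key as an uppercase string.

LJPOWJK

  i= 0: S-H = 11 → L
  i= 1: H-Y =  9 → J
  i= 2: G-R = 15 → P
  i= 3: J-V = 14 → O
  i= 4: B-F = 22 → W
  i= 5: Y-P =  9 → J
  i= 6: E-U = 10 → K
  i= 7: E-T = 11 → L
  i= 8: P-G =  9 → J
  i= 9: Z-K = 15 → P
  i=10: A-M = 14 → O
  i=11: Z-D = 22 → W
  i=12: O-F =  9 → J
  i=13: B-R = 10 → K
  shifts repeat with period 7: LJPOWJK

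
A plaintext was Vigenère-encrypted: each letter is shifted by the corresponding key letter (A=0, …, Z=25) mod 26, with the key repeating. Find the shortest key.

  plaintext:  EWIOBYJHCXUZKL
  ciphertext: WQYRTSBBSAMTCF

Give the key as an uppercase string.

SUQDSU

  i= 0: W-E = 18 → S
  i= 1: Q-W = 20 → U
  i= 2: Y-I = 16 → Q
  i= 3: R-O =  3 → D
  i= 4: T-B = 18 → S
  i= 5: S-Y = 20 → U
  i= 6: B-J = 18 → S
  i= 7: B-H = 20 → U
  i= 8: S-C = 16 → Q
  i= 9: A-X =  3 → D
  i=10: M-U = 18 → S
  i=11: T-Z = 20 → U
  i=12: C-K = 18 → S
  i=13: F-L = 20 → U
  shifts repeat with period 6: SUQDSU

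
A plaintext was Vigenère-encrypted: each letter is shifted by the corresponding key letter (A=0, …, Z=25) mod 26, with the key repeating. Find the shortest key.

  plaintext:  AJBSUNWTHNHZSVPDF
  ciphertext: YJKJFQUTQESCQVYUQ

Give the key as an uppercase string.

  i= 0: Y-A = 24 → Y
  i= 1: J-J =  0 → A
  i= 2: K-B =  9 → J
  i= 3: J-S = 17 → R
  i= 4: F-U = 11 → L
  i= 5: Q-N =  3 → D
  i= 6: U-W = 24 → Y
  i= 7: T-T =  0 → A
  i= 8: Q-H =  9 → J
  i= 9: E-N = 17 → R
  i=10: S-H = 11 → L
  i=11: C-Z =  3 → D
  i=12: Q-S = 24 → Y
  i=13: V-V =  0 → A
  i=14: Y-P =  9 → J
  i=15: U-D = 17 → R
  i=16: Q-F = 11 → L
  shifts repeat with period 6: YAJRLD

YAJRLD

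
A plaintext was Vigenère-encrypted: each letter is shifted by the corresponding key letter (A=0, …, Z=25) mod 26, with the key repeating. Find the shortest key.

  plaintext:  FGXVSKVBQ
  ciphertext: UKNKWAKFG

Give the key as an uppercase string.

  i= 0: U-F = 15 → P
  i= 1: K-G =  4 → E
  i= 2: N-X = 16 → Q
  i= 3: K-V = 15 → P
  i= 4: W-S =  4 → E
  i= 5: A-K = 16 → Q
  i= 6: K-V = 15 → P
  i= 7: F-B =  4 → E
  i= 8: G-Q = 16 → Q
  shifts repeat with period 3: PEQ

PEQ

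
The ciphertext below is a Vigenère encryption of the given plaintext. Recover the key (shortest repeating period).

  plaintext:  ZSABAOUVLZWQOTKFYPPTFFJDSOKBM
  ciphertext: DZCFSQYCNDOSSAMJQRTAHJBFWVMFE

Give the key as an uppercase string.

  i= 0: D-Z =  4 → E
  i= 1: Z-S =  7 → H
  i= 2: C-A =  2 → C
  i= 3: F-B =  4 → E
  i= 4: S-A = 18 → S
  i= 5: Q-O =  2 → C
  i= 6: Y-U =  4 → E
  i= 7: C-V =  7 → H
  i= 8: N-L =  2 → C
  i= 9: D-Z =  4 → E
  i=10: O-W = 18 → S
  i=11: S-Q =  2 → C
  i=12: S-O =  4 → E
  i=13: A-T =  7 → H
  i=14: M-K =  2 → C
  i=15: J-F =  4 → E
  i=16: Q-Y = 18 → S
  i=17: R-P =  2 → C
  i=18: T-P =  4 → E
  i=19: A-T =  7 → H
  i=20: H-F =  2 → C
  i=21: J-F =  4 → E
  i=22: B-J = 18 → S
  i=23: F-D =  2 → C
  i=24: W-S =  4 → E
  i=25: V-O =  7 → H
  i=26: M-K =  2 → C
  i=27: F-B =  4 → E
  i=28: E-M = 18 → S
  shifts repeat with period 6: EHCESC

EHCESC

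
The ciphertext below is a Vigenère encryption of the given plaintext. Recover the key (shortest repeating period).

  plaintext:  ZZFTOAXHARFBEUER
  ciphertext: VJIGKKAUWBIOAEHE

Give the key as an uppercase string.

WKDN

  i= 0: V-Z = 22 → W
  i= 1: J-Z = 10 → K
  i= 2: I-F =  3 → D
  i= 3: G-T = 13 → N
  i= 4: K-O = 22 → W
  i= 5: K-A = 10 → K
  i= 6: A-X =  3 → D
  i= 7: U-H = 13 → N
  i= 8: W-A = 22 → W
  i= 9: B-R = 10 → K
  i=10: I-F =  3 → D
  i=11: O-B = 13 → N
  i=12: A-E = 22 → W
  i=13: E-U = 10 → K
  i=14: H-E =  3 → D
  i=15: E-R = 13 → N
  shifts repeat with period 4: WKDN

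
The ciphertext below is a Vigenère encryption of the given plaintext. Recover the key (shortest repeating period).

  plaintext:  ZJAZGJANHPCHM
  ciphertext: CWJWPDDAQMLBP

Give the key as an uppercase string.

DNJXJU

  i= 0: C-Z =  3 → D
  i= 1: W-J = 13 → N
  i= 2: J-A =  9 → J
  i= 3: W-Z = 23 → X
  i= 4: P-G =  9 → J
  i= 5: D-J = 20 → U
  i= 6: D-A =  3 → D
  i= 7: A-N = 13 → N
  i= 8: Q-H =  9 → J
  i= 9: M-P = 23 → X
  i=10: L-C =  9 → J
  i=11: B-H = 20 → U
  i=12: P-M =  3 → D
  shifts repeat with period 6: DNJXJU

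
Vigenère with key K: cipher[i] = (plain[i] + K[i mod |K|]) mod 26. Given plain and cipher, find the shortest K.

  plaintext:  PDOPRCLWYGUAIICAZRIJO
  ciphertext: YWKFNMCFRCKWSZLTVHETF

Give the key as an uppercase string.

  i= 0: Y-P =  9 → J
  i= 1: W-D = 19 → T
  i= 2: K-O = 22 → W
  i= 3: F-P = 16 → Q
  i= 4: N-R = 22 → W
  i= 5: M-C = 10 → K
  i= 6: C-L = 17 → R
  i= 7: F-W =  9 → J
  i= 8: R-Y = 19 → T
  i= 9: C-G = 22 → W
  i=10: K-U = 16 → Q
  i=11: W-A = 22 → W
  i=12: S-I = 10 → K
  i=13: Z-I = 17 → R
  i=14: L-C =  9 → J
  i=15: T-A = 19 → T
  i=16: V-Z = 22 → W
  i=17: H-R = 16 → Q
  i=18: E-I = 22 → W
  i=19: T-J = 10 → K
  i=20: F-O = 17 → R
  shifts repeat with period 7: JTWQWKR

JTWQWKR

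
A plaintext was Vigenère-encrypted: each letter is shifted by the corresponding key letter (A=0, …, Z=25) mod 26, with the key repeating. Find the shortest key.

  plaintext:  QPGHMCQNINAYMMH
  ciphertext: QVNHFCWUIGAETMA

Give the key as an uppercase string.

  i= 0: Q-Q =  0 → A
  i= 1: V-P =  6 → G
  i= 2: N-G =  7 → H
  i= 3: H-H =  0 → A
  i= 4: F-M = 19 → T
  i= 5: C-C =  0 → A
  i= 6: W-Q =  6 → G
  i= 7: U-N =  7 → H
  i= 8: I-I =  0 → A
  i= 9: G-N = 19 → T
  i=10: A-A =  0 → A
  i=11: E-Y =  6 → G
  i=12: T-M =  7 → H
  i=13: M-M =  0 → A
  i=14: A-H = 19 → T
  shifts repeat with period 5: AGHAT

AGHAT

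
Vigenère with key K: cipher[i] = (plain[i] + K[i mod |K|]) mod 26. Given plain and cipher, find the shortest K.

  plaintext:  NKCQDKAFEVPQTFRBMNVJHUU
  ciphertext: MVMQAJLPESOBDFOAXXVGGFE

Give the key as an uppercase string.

ZLKAX

  i= 0: M-N = 25 → Z
  i= 1: V-K = 11 → L
  i= 2: M-C = 10 → K
  i= 3: Q-Q =  0 → A
  i= 4: A-D = 23 → X
  i= 5: J-K = 25 → Z
  i= 6: L-A = 11 → L
  i= 7: P-F = 10 → K
  i= 8: E-E =  0 → A
  i= 9: S-V = 23 → X
  i=10: O-P = 25 → Z
  i=11: B-Q = 11 → L
  i=12: D-T = 10 → K
  i=13: F-F =  0 → A
  i=14: O-R = 23 → X
  i=15: A-B = 25 → Z
  i=16: X-M = 11 → L
  i=17: X-N = 10 → K
  i=18: V-V =  0 → A
  i=19: G-J = 23 → X
  i=20: G-H = 25 → Z
  i=21: F-U = 11 → L
  i=22: E-U = 10 → K
  shifts repeat with period 5: ZLKAX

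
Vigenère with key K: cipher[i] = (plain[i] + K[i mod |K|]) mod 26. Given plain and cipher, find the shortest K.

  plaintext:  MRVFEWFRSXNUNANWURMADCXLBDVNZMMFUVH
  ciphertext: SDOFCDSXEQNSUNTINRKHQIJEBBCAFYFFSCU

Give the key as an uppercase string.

  i= 0: S-M =  6 → G
  i= 1: D-R = 12 → M
  i= 2: O-V = 19 → T
  i= 3: F-F =  0 → A
  i= 4: C-E = 24 → Y
  i= 5: D-W =  7 → H
  i= 6: S-F = 13 → N
  i= 7: X-R =  6 → G
  i= 8: E-S = 12 → M
  i= 9: Q-X = 19 → T
  i=10: N-N =  0 → A
  i=11: S-U = 24 → Y
  i=12: U-N =  7 → H
  i=13: N-A = 13 → N
  i=14: T-N =  6 → G
  i=15: I-W = 12 → M
  i=16: N-U = 19 → T
  i=17: R-R =  0 → A
  i=18: K-M = 24 → Y
  i=19: H-A =  7 → H
  i=20: Q-D = 13 → N
  i=21: I-C =  6 → G
  i=22: J-X = 12 → M
  i=23: E-L = 19 → T
  i=24: B-B =  0 → A
  i=25: B-D = 24 → Y
  i=26: C-V =  7 → H
  i=27: A-N = 13 → N
  i=28: F-Z =  6 → G
  i=29: Y-M = 12 → M
  i=30: F-M = 19 → T
  i=31: F-F =  0 → A
  i=32: S-U = 24 → Y
  i=33: C-V =  7 → H
  i=34: U-H = 13 → N
  shifts repeat with period 7: GMTAYHN

GMTAYHN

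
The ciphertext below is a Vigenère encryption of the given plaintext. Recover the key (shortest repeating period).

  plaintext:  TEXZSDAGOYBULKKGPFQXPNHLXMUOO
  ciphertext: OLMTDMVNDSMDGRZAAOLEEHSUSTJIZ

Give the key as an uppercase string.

VHPULJ

  i= 0: O-T = 21 → V
  i= 1: L-E =  7 → H
  i= 2: M-X = 15 → P
  i= 3: T-Z = 20 → U
  i= 4: D-S = 11 → L
  i= 5: M-D =  9 → J
  i= 6: V-A = 21 → V
  i= 7: N-G =  7 → H
  i= 8: D-O = 15 → P
  i= 9: S-Y = 20 → U
  i=10: M-B = 11 → L
  i=11: D-U =  9 → J
  i=12: G-L = 21 → V
  i=13: R-K =  7 → H
  i=14: Z-K = 15 → P
  i=15: A-G = 20 → U
  i=16: A-P = 11 → L
  i=17: O-F =  9 → J
  i=18: L-Q = 21 → V
  i=19: E-X =  7 → H
  i=20: E-P = 15 → P
  i=21: H-N = 20 → U
  i=22: S-H = 11 → L
  i=23: U-L =  9 → J
  i=24: S-X = 21 → V
  i=25: T-M =  7 → H
  i=26: J-U = 15 → P
  i=27: I-O = 20 → U
  i=28: Z-O = 11 → L
  shifts repeat with period 6: VHPULJ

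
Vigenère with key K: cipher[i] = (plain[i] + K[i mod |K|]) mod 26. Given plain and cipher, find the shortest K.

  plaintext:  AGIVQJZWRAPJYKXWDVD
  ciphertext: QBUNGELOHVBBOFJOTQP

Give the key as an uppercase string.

QVMS

  i= 0: Q-A = 16 → Q
  i= 1: B-G = 21 → V
  i= 2: U-I = 12 → M
  i= 3: N-V = 18 → S
  i= 4: G-Q = 16 → Q
  i= 5: E-J = 21 → V
  i= 6: L-Z = 12 → M
  i= 7: O-W = 18 → S
  i= 8: H-R = 16 → Q
  i= 9: V-A = 21 → V
  i=10: B-P = 12 → M
  i=11: B-J = 18 → S
  i=12: O-Y = 16 → Q
  i=13: F-K = 21 → V
  i=14: J-X = 12 → M
  i=15: O-W = 18 → S
  i=16: T-D = 16 → Q
  i=17: Q-V = 21 → V
  i=18: P-D = 12 → M
  shifts repeat with period 4: QVMS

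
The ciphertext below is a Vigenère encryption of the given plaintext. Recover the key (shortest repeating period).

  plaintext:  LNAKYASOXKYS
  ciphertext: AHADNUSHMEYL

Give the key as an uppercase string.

  i= 0: A-L = 15 → P
  i= 1: H-N = 20 → U
  i= 2: A-A =  0 → A
  i= 3: D-K = 19 → T
  i= 4: N-Y = 15 → P
  i= 5: U-A = 20 → U
  i= 6: S-S =  0 → A
  i= 7: H-O = 19 → T
  i= 8: M-X = 15 → P
  i= 9: E-K = 20 → U
  i=10: Y-Y =  0 → A
  i=11: L-S = 19 → T
  shifts repeat with period 4: PUAT

PUAT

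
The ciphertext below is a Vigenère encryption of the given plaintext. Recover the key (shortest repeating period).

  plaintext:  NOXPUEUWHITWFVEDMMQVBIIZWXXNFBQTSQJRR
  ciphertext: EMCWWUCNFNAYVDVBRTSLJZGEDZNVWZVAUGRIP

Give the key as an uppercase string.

RYFHCQI

  i= 0: E-N = 17 → R
  i= 1: M-O = 24 → Y
  i= 2: C-X =  5 → F
  i= 3: W-P =  7 → H
  i= 4: W-U =  2 → C
  i= 5: U-E = 16 → Q
  i= 6: C-U =  8 → I
  i= 7: N-W = 17 → R
  i= 8: F-H = 24 → Y
  i= 9: N-I =  5 → F
  i=10: A-T =  7 → H
  i=11: Y-W =  2 → C
  i=12: V-F = 16 → Q
  i=13: D-V =  8 → I
  i=14: V-E = 17 → R
  i=15: B-D = 24 → Y
  i=16: R-M =  5 → F
  i=17: T-M =  7 → H
  i=18: S-Q =  2 → C
  i=19: L-V = 16 → Q
  i=20: J-B =  8 → I
  i=21: Z-I = 17 → R
  i=22: G-I = 24 → Y
  i=23: E-Z =  5 → F
  i=24: D-W =  7 → H
  i=25: Z-X =  2 → C
  i=26: N-X = 16 → Q
  i=27: V-N =  8 → I
  i=28: W-F = 17 → R
  i=29: Z-B = 24 → Y
  i=30: V-Q =  5 → F
  i=31: A-T =  7 → H
  i=32: U-S =  2 → C
  i=33: G-Q = 16 → Q
  i=34: R-J =  8 → I
  i=35: I-R = 17 → R
  i=36: P-R = 24 → Y
  shifts repeat with period 7: RYFHCQI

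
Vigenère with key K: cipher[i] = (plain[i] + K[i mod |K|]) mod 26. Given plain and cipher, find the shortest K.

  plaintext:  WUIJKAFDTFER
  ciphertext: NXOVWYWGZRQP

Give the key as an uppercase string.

RDGMMY

  i= 0: N-W = 17 → R
  i= 1: X-U =  3 → D
  i= 2: O-I =  6 → G
  i= 3: V-J = 12 → M
  i= 4: W-K = 12 → M
  i= 5: Y-A = 24 → Y
  i= 6: W-F = 17 → R
  i= 7: G-D =  3 → D
  i= 8: Z-T =  6 → G
  i= 9: R-F = 12 → M
  i=10: Q-E = 12 → M
  i=11: P-R = 24 → Y
  shifts repeat with period 6: RDGMMY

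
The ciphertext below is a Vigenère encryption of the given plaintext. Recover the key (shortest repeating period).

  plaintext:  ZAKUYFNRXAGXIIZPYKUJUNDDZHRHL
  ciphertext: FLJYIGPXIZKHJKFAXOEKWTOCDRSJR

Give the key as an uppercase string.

  i= 0: F-Z =  6 → G
  i= 1: L-A = 11 → L
  i= 2: J-K = 25 → Z
  i= 3: Y-U =  4 → E
  i= 4: I-Y = 10 → K
  i= 5: G-F =  1 → B
  i= 6: P-N =  2 → C
  i= 7: X-R =  6 → G
  i= 8: I-X = 11 → L
  i= 9: Z-A = 25 → Z
  i=10: K-G =  4 → E
  i=11: H-X = 10 → K
  i=12: J-I =  1 → B
  i=13: K-I =  2 → C
  i=14: F-Z =  6 → G
  i=15: A-P = 11 → L
  i=16: X-Y = 25 → Z
  i=17: O-K =  4 → E
  i=18: E-U = 10 → K
  i=19: K-J =  1 → B
  i=20: W-U =  2 → C
  i=21: T-N =  6 → G
  i=22: O-D = 11 → L
  i=23: C-D = 25 → Z
  i=24: D-Z =  4 → E
  i=25: R-H = 10 → K
  i=26: S-R =  1 → B
  i=27: J-H =  2 → C
  i=28: R-L =  6 → G
  shifts repeat with period 7: GLZEKBC

GLZEKBC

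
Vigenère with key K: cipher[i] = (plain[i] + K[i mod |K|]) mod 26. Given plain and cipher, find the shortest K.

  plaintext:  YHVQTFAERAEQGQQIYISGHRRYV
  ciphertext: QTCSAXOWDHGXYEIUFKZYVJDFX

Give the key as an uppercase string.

  i= 0: Q-Y = 18 → S
  i= 1: T-H = 12 → M
  i= 2: C-V =  7 → H
  i= 3: S-Q =  2 → C
  i= 4: A-T =  7 → H
  i= 5: X-F = 18 → S
  i= 6: O-A = 14 → O
  i= 7: W-E = 18 → S
  i= 8: D-R = 12 → M
  i= 9: H-A =  7 → H
  i=10: G-E =  2 → C
  i=11: X-Q =  7 → H
  i=12: Y-G = 18 → S
  i=13: E-Q = 14 → O
  i=14: I-Q = 18 → S
  i=15: U-I = 12 → M
  i=16: F-Y =  7 → H
  i=17: K-I =  2 → C
  i=18: Z-S =  7 → H
  i=19: Y-G = 18 → S
  i=20: V-H = 14 → O
  i=21: J-R = 18 → S
  i=22: D-R = 12 → M
  i=23: F-Y =  7 → H
  i=24: X-V =  2 → C
  shifts repeat with period 7: SMHCHSO

SMHCHSO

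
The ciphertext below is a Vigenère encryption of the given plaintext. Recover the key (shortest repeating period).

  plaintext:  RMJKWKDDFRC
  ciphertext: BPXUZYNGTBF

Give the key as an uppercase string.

KDO

  i= 0: B-R = 10 → K
  i= 1: P-M =  3 → D
  i= 2: X-J = 14 → O
  i= 3: U-K = 10 → K
  i= 4: Z-W =  3 → D
  i= 5: Y-K = 14 → O
  i= 6: N-D = 10 → K
  i= 7: G-D =  3 → D
  i= 8: T-F = 14 → O
  i= 9: B-R = 10 → K
  i=10: F-C =  3 → D
  shifts repeat with period 3: KDO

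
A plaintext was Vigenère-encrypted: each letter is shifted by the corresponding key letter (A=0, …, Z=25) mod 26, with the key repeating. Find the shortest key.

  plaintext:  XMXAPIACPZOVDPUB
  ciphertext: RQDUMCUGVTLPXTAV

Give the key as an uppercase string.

  i= 0: R-X = 20 → U
  i= 1: Q-M =  4 → E
  i= 2: D-X =  6 → G
  i= 3: U-A = 20 → U
  i= 4: M-P = 23 → X
  i= 5: C-I = 20 → U
  i= 6: U-A = 20 → U
  i= 7: G-C =  4 → E
  i= 8: V-P =  6 → G
  i= 9: T-Z = 20 → U
  i=10: L-O = 23 → X
  i=11: P-V = 20 → U
  i=12: X-D = 20 → U
  i=13: T-P =  4 → E
  i=14: A-U =  6 → G
  i=15: V-B = 20 → U
  shifts repeat with period 6: UEGUXU

UEGUXU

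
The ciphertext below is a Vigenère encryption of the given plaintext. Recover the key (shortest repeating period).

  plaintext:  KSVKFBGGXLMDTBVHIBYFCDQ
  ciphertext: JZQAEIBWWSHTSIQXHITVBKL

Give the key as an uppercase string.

  i= 0: J-K = 25 → Z
  i= 1: Z-S =  7 → H
  i= 2: Q-V = 21 → V
  i= 3: A-K = 16 → Q
  i= 4: E-F = 25 → Z
  i= 5: I-B =  7 → H
  i= 6: B-G = 21 → V
  i= 7: W-G = 16 → Q
  i= 8: W-X = 25 → Z
  i= 9: S-L =  7 → H
  i=10: H-M = 21 → V
  i=11: T-D = 16 → Q
  i=12: S-T = 25 → Z
  i=13: I-B =  7 → H
  i=14: Q-V = 21 → V
  i=15: X-H = 16 → Q
  i=16: H-I = 25 → Z
  i=17: I-B =  7 → H
  i=18: T-Y = 21 → V
  i=19: V-F = 16 → Q
  i=20: B-C = 25 → Z
  i=21: K-D =  7 → H
  i=22: L-Q = 21 → V
  shifts repeat with period 4: ZHVQ

ZHVQ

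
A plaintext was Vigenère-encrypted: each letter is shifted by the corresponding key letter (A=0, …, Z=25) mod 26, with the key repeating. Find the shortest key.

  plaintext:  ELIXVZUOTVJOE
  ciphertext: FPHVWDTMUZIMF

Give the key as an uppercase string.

BEZY

  i= 0: F-E =  1 → B
  i= 1: P-L =  4 → E
  i= 2: H-I = 25 → Z
  i= 3: V-X = 24 → Y
  i= 4: W-V =  1 → B
  i= 5: D-Z =  4 → E
  i= 6: T-U = 25 → Z
  i= 7: M-O = 24 → Y
  i= 8: U-T =  1 → B
  i= 9: Z-V =  4 → E
  i=10: I-J = 25 → Z
  i=11: M-O = 24 → Y
  i=12: F-E =  1 → B
  shifts repeat with period 4: BEZY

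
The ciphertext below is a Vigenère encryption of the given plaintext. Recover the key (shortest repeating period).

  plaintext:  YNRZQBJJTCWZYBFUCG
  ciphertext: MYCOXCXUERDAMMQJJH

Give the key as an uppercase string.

OLLPHB

  i= 0: M-Y = 14 → O
  i= 1: Y-N = 11 → L
  i= 2: C-R = 11 → L
  i= 3: O-Z = 15 → P
  i= 4: X-Q =  7 → H
  i= 5: C-B =  1 → B
  i= 6: X-J = 14 → O
  i= 7: U-J = 11 → L
  i= 8: E-T = 11 → L
  i= 9: R-C = 15 → P
  i=10: D-W =  7 → H
  i=11: A-Z =  1 → B
  i=12: M-Y = 14 → O
  i=13: M-B = 11 → L
  i=14: Q-F = 11 → L
  i=15: J-U = 15 → P
  i=16: J-C =  7 → H
  i=17: H-G =  1 → B
  shifts repeat with period 6: OLLPHB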